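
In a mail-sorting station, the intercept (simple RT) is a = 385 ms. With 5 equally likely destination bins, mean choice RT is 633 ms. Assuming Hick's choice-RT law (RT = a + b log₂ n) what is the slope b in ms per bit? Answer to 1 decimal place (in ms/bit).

log₂(5) = 2.3219 bits.
b = (RT − a)/log₂ n = (633 − 385) / 2.3219 = 106.808 ms/bit.

106.8 ms/bit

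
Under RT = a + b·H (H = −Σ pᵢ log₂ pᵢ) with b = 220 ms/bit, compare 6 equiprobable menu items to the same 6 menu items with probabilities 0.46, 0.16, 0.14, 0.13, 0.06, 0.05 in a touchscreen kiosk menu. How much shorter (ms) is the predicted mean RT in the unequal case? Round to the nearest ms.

90 ms

The RT saving is b·ΔH. Equiprobable H₀ = log₂(6) = 2.5850 bits; with the given probabilities H = 2.1777 bits.
b·(H₀ − H) = 220 × (2.5850 − 2.1777) = 89.59 ms.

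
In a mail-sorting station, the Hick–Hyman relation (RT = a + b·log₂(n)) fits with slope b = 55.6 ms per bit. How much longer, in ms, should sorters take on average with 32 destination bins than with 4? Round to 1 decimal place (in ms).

ΔRT = (a + b log₂ n₂) − (a + b log₂ n₁) = b·(log₂ n₂ − log₂ n₁).
log₂(32) − log₂(4) = log₂(32/4) = log₂(8) = 3.
ΔRT = 55.6 × 3.0000 = 166.800 ms.

166.8 ms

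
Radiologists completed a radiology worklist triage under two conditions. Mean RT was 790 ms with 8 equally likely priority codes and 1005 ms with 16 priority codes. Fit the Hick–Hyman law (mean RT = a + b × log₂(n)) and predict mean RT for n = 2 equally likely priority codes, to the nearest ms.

RT is linear in log₂ n, so two points fix the line:
  b = (1005 − 790) / (log₂ 16 − log₂ 8) = 215 / (4 − 3) = 215 ms/bit
  a = 790 − 215 × 3 = 145 ms
Then RT(2) = 145 + 215 × log₂ 2 = 145 + 215 × 1 ≈ 360.000 ms.

360 ms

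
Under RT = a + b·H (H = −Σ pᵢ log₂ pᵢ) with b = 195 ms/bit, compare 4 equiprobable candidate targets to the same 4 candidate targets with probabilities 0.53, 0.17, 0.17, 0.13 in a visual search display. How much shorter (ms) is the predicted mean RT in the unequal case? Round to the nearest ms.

51 ms

Equiprobable entropy H₀ = log₂ 4 = 2.0000 bits.
Skewed entropy H = −Σ pᵢ log₂ pᵢ = 1.7373 bits.
ΔRT = b·(H₀ − H) = 195 × 0.2627 = 51.23 ms.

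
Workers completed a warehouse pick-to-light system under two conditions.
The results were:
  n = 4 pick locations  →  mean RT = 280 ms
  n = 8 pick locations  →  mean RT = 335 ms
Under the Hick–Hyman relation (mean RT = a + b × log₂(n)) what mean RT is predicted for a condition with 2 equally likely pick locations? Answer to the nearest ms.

Fit slope and intercept:
  b = (335 − 280) / (log₂ 8 − log₂ 4) = 55 / (3 − 2) = 55 ms/bit
  a = 280 − 55 × 2 = 170 ms
Then RT(2) = 170 + 55 × log₂ 2 = 170 + 55 × 1 ≈ 225.000 ms.

225 ms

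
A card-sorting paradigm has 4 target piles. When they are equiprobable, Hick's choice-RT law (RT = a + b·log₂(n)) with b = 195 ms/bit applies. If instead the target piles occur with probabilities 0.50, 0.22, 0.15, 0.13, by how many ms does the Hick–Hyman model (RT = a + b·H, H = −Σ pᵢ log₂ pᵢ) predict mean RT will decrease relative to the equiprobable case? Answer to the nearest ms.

Equiprobable entropy H₀ = log₂ 4 = 2.0000 bits.
Skewed entropy H = −Σ pᵢ log₂ pᵢ = 1.7738 bits.
ΔRT = b·(H₀ − H) = 195 × 0.2262 = 44.12 ms.

44 ms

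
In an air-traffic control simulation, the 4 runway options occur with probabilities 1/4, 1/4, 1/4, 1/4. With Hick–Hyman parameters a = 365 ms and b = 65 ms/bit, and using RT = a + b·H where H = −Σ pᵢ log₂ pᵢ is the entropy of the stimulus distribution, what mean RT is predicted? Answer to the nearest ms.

495 ms

H = −Σ pᵢ log₂ pᵢ = 0.25·2 + 0.25·2 + 0.25·2 + 0.25·2 = 2.000 bits.
RT = 365 + 65 × 2.000 = 495.00 ms.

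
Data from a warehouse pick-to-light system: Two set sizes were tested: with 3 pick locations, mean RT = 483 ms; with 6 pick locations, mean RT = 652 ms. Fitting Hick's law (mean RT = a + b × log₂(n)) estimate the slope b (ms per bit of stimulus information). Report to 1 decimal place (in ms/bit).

169.0 ms/bit

Slope: b = (652 − 483) / (log₂ 6 − log₂ 3) = 169/1.0000 = 169.000 ms/bit.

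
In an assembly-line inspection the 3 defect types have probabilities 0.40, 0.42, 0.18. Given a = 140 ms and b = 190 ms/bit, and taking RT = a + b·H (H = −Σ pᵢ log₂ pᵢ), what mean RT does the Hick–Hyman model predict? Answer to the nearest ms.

H = 0.40·log₂(1/0.40) + 0.42·log₂(1/0.42) + 0.18·log₂(1/0.18) = 1.4997 bits.
RT = 140 + 190 × 1.4997 = 424.95 ms.

425 ms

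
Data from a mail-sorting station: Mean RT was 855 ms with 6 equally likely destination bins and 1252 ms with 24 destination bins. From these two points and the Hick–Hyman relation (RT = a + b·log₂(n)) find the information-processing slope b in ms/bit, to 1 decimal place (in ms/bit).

b = (RT₂ − RT₁)/(log₂ n₂ − log₂ n₁) = (1252 − 855)/(4.5850 − 2.5850) = 198.500 ms/bit.

198.5 ms/bit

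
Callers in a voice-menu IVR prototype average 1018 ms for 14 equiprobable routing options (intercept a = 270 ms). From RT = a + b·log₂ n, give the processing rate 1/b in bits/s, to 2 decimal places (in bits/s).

5.09 bits/s

b = (1018 − 270)/log₂ 14 = 748/3.8074 = 196.462 ms per bit = 0.19646 s/bit; the reciprocal is 5.090 bits/s.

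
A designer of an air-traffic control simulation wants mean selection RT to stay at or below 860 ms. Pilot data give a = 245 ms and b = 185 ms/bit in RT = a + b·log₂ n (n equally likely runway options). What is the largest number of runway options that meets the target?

10

185·log₂ n ≤ 860 − 245 = 615, giving log₂ n ≤ 3.3243 and n ≤ 10.017. The largest whole number is 10.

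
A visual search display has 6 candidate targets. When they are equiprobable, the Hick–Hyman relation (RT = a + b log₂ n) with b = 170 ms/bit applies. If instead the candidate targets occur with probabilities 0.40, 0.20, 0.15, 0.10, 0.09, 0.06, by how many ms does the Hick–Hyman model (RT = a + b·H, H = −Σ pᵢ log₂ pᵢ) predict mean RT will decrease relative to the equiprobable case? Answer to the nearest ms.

50 ms

The RT saving is b·ΔH. Equiprobable H₀ = log₂(6) = 2.5850 bits; with the given probabilities H = 2.2921 bits.
b·(H₀ − H) = 170 × (2.5850 − 2.2921) = 49.79 ms.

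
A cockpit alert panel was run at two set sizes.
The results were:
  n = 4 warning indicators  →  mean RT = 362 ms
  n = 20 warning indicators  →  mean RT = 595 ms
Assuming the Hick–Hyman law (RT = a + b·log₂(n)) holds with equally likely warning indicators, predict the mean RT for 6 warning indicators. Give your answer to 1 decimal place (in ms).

Fit slope and intercept:
  b = (595 − 362) / (log₂ 20 − log₂ 4) = 233 / (4.3219 − 2) = 100.348 ms/bit
  a = 362 − 100.348 × 2 = 161.305 ms
Then RT(6) = 161.305 + 100.348 × log₂ 6 = 161.305 + 100.348 × 2.5850 ≈ 420.700 ms.

420.7 ms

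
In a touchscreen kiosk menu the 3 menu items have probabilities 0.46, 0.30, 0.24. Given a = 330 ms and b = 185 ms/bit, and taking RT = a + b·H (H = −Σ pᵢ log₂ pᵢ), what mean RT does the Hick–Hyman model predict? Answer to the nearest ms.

Entropy contributions −pᵢ log₂ pᵢ: 0.5153, 0.5211, 0.4941; sum H = 1.5306 bits.
RT = a + bH = 330 + 185·1.5306 = 613.15 ms.

613 ms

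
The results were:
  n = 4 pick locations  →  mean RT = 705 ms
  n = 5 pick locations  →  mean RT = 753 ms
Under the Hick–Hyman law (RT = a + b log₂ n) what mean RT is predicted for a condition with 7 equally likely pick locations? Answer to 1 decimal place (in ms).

825.4 ms

With log₂ n on the abscissa the relation is linear; from the two conditions:
  b = (753 − 705) / (log₂ 5 − log₂ 4) = 48 / (2.3219 − 2) = 149.102 ms/bit
  a = 705 − 149.102 × 2 = 406.797 ms
Then RT(7) = 406.797 + 149.102 × log₂ 7 = 406.797 + 149.102 × 2.8074 ≈ 825.378 ms.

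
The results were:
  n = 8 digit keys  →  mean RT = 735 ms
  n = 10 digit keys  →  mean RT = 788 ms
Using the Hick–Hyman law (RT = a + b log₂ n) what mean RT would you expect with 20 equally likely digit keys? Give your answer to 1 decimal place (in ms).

952.6 ms

Fit slope and intercept:
  b = (788 − 735) / (log₂ 10 − log₂ 8) = 53 / (3.3219 − 3) = 164.633 ms/bit
  a = 735 − 164.633 × 3 = 241.101 ms
Then RT(20) = 241.101 + 164.633 × log₂ 20 = 241.101 + 164.633 × 4.3219 ≈ 952.633 ms.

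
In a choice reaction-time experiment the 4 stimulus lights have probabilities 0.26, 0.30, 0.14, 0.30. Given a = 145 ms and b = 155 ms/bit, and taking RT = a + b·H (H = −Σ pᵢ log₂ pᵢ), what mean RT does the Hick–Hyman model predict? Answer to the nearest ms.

H = 0.26·log₂(1/0.26) + 0.30·log₂(1/0.30) + 0.14·log₂(1/0.14) + 0.30·log₂(1/0.30) = 1.9446 bits.
RT = 145 + 155 × 1.9446 = 446.41 ms.

446 ms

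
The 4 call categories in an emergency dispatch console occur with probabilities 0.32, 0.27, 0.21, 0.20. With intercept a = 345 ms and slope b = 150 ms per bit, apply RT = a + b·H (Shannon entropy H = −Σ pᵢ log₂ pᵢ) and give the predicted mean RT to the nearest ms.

641 ms

Entropy contributions −pᵢ log₂ pᵢ: 0.5260, 0.5100, 0.4728, 0.4644; sum H = 1.9733 bits.
RT = a + bH = 345 + 150·1.9733 = 640.99 ms.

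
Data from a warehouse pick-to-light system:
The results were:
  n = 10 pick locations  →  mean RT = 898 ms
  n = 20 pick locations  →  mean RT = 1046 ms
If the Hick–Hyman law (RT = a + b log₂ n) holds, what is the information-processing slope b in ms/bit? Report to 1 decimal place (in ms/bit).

Slope: b = (1046 − 898) / (log₂ 20 − log₂ 10) = 148/1.0000 = 148.000 ms/bit.

148.0 ms/bit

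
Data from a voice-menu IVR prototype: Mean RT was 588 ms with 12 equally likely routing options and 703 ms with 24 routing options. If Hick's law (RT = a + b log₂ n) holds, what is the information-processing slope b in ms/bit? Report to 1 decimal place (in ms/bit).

115.0 ms/bit

The slope on a log₂ axis is (703 − 588) / (4.5850 − 3.5850) = 115.000 ms/bit.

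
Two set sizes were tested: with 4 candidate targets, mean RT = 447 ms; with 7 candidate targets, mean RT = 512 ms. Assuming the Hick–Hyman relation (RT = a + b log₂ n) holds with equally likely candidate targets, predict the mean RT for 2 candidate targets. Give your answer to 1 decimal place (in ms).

366.5 ms

RT is linear in log₂ n, so two points fix the line:
  b = (512 − 447) / (log₂ 7 − log₂ 4) = 65 / (2.8074 − 2) = 80.510 ms/bit
  a = 447 − 80.510 × 2 = 285.980 ms
Then RT(2) = 285.980 + 80.510 × log₂ 2 = 285.980 + 80.510 × 1 ≈ 366.490 ms.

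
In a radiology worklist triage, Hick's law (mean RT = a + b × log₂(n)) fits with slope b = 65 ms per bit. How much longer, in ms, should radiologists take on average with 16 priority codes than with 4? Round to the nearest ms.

130 ms

Only the slope matters, since a is common to both: ΔRT = b·log₂(n₂/n₁).
log₂(16) − log₂(4) = log₂(16/4) = log₂(4) = 2.
ΔRT = 65 × 2.0000 = 130.000 ms.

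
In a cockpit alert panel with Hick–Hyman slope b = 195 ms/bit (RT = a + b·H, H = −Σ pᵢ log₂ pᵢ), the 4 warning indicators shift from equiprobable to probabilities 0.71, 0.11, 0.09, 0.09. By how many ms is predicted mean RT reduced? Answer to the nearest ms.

Equiprobable entropy H₀ = log₂ 4 = 2.0000 bits.
Skewed entropy H = −Σ pᵢ log₂ pᵢ = 1.3264 bits.
ΔRT = b·(H₀ − H) = 195 × 0.6736 = 131.35 ms.

131 ms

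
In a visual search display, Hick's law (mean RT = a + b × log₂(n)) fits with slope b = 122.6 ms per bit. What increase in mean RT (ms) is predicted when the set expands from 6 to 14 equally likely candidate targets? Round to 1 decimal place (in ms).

149.9 ms

ΔRT = (a + b log₂ n₂) − (a + b log₂ n₁) = b·(log₂ n₂ − log₂ n₁).
log₂(14) − log₂(6) = 3.8074 − 2.5850 = 1.2224.
ΔRT = 122.6 × 1.2224 = 149.865 ms.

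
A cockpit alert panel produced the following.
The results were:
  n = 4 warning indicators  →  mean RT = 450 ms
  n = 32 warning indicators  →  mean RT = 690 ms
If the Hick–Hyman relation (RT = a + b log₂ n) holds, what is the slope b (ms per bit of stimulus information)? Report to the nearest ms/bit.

80 ms/bit

The slope on a log₂ axis is (690 − 450) / (5 − 2) = 80 ms/bit.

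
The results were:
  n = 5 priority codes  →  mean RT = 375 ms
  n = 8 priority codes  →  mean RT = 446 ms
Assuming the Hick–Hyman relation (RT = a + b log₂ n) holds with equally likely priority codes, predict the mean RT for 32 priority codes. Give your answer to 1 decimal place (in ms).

655.4 ms

With log₂ n on the abscissa the relation is linear; from the two conditions:
  b = (446 − 375) / (log₂ 8 − log₂ 5) = 71 / (3 − 2.3219) = 104.709 ms/bit
  a = 375 − 104.709 × 2.3219 = 131.874 ms
Then RT(32) = 131.874 + 104.709 × log₂ 32 = 131.874 + 104.709 × 5 ≈ 655.417 ms.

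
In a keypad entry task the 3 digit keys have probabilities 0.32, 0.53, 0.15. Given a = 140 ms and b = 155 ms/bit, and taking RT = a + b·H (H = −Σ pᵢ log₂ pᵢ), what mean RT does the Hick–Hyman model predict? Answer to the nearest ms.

H = 0.32·log₂(1/0.32) + 0.53·log₂(1/0.53) + 0.15·log₂(1/0.15) = 1.4220 bits.
RT = 140 + 155 × 1.4220 = 360.41 ms.

360 ms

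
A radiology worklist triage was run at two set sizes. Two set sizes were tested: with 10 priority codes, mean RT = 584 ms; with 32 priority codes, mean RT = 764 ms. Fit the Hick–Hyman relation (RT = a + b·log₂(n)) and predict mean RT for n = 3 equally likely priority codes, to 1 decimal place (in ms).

397.7 ms

Solve the two-equation system in a and b:
  b = (764 − 584) / (log₂ 32 − log₂ 10) = 180 / (5 − 3.3219) = 107.266 ms/bit
  a = 584 − 107.266 × 3.3219 = 227.670 ms
Then RT(3) = 227.670 + 107.266 × log₂ 3 = 227.670 + 107.266 × 1.5850 ≈ 397.683 ms.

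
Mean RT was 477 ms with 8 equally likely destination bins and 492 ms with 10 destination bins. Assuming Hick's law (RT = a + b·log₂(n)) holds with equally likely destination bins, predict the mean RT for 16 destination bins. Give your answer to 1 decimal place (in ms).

523.6 ms

Solve the two-equation system in a and b:
  b = (492 − 477) / (log₂ 10 − log₂ 8) = 15 / (3.3219 − 3) = 46.594 ms/bit
  a = 477 − 46.594 × 3 = 337.217 ms
Then RT(16) = 337.217 + 46.594 × log₂ 16 = 337.217 + 46.594 × 4 ≈ 523.594 ms.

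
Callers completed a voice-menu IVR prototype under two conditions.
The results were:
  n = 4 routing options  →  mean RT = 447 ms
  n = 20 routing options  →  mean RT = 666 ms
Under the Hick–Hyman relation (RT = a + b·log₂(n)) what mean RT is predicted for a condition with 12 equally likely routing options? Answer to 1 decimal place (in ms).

596.5 ms

Solve the two-equation system in a and b:
  b = (666 − 447) / (log₂ 20 − log₂ 4) = 219 / (4.3219 − 2) = 94.318 ms/bit
  a = 447 − 94.318 × 2 = 258.364 ms
Then RT(12) = 258.364 + 94.318 × log₂ 12 = 258.364 + 94.318 × 3.5850 ≈ 596.491 ms.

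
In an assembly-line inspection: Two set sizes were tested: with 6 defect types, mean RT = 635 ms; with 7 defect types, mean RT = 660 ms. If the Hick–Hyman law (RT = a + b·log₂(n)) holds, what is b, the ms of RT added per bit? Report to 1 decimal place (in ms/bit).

112.4 ms/bit

Slope: b = (660 − 635) / (log₂ 7 − log₂ 6) = 25/0.2224 = 112.414 ms/bit.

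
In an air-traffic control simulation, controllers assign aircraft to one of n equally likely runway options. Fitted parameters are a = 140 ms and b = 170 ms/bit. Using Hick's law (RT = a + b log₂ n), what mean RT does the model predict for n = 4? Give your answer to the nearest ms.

log₂(4) = 2 bits, so RT = 140 + 170 × 2 ≈ 480.000 ms.

480 ms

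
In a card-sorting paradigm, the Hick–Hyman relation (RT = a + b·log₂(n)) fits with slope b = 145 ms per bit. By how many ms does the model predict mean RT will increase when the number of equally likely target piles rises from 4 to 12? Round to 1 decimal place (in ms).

229.8 ms

ΔRT = (a + b log₂ n₂) − (a + b log₂ n₁) = b·(log₂ n₂ − log₂ n₁).
log₂(12) − log₂(4) = 3.5850 − 2 = 1.5850.
ΔRT = 145 × 1.5850 = 229.820 ms.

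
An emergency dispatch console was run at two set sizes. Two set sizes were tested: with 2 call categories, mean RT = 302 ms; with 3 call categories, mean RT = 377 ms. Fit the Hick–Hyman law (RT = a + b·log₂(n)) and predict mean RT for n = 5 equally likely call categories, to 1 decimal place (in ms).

471.5 ms

With log₂ n on the abscissa the relation is linear; from the two conditions:
  b = (377 − 302) / (log₂ 3 − log₂ 2) = 75 / (1.5850 − 1) = 128.213 ms/bit
  a = 302 − 128.213 × 1 = 173.787 ms
Then RT(5) = 173.787 + 128.213 × log₂ 5 = 173.787 + 128.213 × 2.3219 ≈ 471.489 ms.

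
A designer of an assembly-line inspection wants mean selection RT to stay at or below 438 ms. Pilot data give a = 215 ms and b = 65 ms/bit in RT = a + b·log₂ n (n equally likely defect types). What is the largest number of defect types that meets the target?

Set 215 + 65·log₂ n ≤ 438 → log₂ n ≤ (438 − 215)/65 = 3.4308.
So n ≤ 2^3.4308 = 10.784; the largest integer n is 10.

10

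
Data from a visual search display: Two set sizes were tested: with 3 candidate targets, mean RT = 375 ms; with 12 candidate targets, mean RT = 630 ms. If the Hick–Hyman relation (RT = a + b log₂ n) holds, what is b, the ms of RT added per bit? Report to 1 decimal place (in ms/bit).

b = (RT₂ − RT₁)/(log₂ n₂ − log₂ n₁) = (630 − 375)/(3.5850 − 1.5850) = 127.500 ms/bit.

127.5 ms/bit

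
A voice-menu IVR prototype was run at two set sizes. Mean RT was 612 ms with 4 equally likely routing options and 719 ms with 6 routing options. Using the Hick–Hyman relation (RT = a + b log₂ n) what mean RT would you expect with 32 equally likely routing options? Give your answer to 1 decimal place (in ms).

1160.8 ms

Solve the two-equation system in a and b:
  b = (719 − 612) / (log₂ 6 − log₂ 4) = 107 / (2.5850 − 2) = 182.918 ms/bit
  a = 612 − 182.918 × 2 = 246.165 ms
Then RT(32) = 246.165 + 182.918 × log₂ 32 = 246.165 + 182.918 × 5 ≈ 1160.753 ms.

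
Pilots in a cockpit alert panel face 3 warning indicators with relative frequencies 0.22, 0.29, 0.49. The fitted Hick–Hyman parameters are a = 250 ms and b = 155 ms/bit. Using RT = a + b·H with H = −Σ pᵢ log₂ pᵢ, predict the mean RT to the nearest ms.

Entropy contributions −pᵢ log₂ pᵢ: 0.4806, 0.5179, 0.5043; sum H = 1.5028 bits.
RT = a + bH = 250 + 155·1.5028 = 482.93 ms.

483 ms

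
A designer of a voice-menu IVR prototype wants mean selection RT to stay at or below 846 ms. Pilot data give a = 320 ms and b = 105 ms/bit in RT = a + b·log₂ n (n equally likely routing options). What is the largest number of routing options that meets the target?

Set 320 + 105·log₂ n ≤ 846 → log₂ n ≤ (846 − 320)/105 = 5.0095.
So n ≤ 2^5.0095 = 32.212; the largest integer n is 32.

32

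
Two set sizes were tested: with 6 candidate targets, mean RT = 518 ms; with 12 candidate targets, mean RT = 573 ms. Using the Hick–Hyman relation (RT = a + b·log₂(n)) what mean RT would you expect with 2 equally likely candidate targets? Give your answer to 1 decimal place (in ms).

430.8 ms

RT is linear in log₂ n, so two points fix the line:
  b = (573 − 518) / (log₂ 12 − log₂ 6) = 55 / (3.5850 − 2.5850) = 55.000 ms/bit
  a = 518 − 55.000 × 2.5850 = 375.827 ms
Then RT(2) = 375.827 + 55.000 × log₂ 2 = 375.827 + 55.000 × 1 ≈ 430.827 ms.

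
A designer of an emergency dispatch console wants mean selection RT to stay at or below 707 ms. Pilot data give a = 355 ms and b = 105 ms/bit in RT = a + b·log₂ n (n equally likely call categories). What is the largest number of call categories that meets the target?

10

Information budget: (707 − 355)/105 = 3.3524 bits, so n ≤ 2^3.3524 = 10.213 → at most 10.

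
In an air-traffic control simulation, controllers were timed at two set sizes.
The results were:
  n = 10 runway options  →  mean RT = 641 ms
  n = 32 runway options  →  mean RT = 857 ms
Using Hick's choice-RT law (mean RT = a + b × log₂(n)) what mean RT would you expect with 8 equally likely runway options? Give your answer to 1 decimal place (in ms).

599.6 ms

Fit slope and intercept:
  b = (857 − 641) / (log₂ 32 − log₂ 10) = 216 / (5 − 3.3219) = 128.719 ms/bit
  a = 641 − 128.719 × 3.3219 = 213.404 ms
Then RT(8) = 213.404 + 128.719 × log₂ 8 = 213.404 + 128.719 × 3 ≈ 599.562 ms.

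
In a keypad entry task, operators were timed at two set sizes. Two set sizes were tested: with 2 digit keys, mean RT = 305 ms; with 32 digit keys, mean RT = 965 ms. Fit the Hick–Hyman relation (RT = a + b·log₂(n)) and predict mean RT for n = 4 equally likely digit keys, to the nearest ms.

470 ms

With log₂ n on the abscissa the relation is linear; from the two conditions:
  b = (965 − 305) / (log₂ 32 − log₂ 2) = 660 / (5 − 1) = 165 ms/bit
  a = 305 − 165 × 1 = 140 ms
Then RT(4) = 140 + 165 × log₂ 4 = 140 + 165 × 2 ≈ 470.000 ms.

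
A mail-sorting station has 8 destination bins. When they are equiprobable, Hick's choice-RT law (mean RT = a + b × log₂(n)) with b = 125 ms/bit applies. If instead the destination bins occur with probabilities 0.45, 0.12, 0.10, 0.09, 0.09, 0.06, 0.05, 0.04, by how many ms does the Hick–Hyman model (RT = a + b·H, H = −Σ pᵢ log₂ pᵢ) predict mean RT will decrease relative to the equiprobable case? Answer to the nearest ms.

Equiprobable entropy H₀ = log₂ 8 = 3.0000 bits.
Skewed entropy H = −Σ pᵢ log₂ pᵢ = 2.4884 bits.
ΔRT = b·(H₀ − H) = 125 × 0.5116 = 63.96 ms.

64 ms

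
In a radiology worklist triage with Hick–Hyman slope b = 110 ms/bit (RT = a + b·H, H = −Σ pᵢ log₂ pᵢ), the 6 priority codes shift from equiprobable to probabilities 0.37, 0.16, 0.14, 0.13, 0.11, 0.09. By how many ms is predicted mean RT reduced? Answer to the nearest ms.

Equiprobable entropy H₀ = log₂ 6 = 2.5850 bits.
Skewed entropy H = −Σ pᵢ log₂ pᵢ = 2.3964 bits.
ΔRT = b·(H₀ − H) = 110 × 0.1885 = 20.74 ms.

21 ms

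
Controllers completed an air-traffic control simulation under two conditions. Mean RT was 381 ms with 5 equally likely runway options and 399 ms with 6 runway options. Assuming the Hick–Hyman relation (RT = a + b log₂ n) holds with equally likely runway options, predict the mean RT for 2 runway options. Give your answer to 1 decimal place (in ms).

Fit slope and intercept:
  b = (399 − 381) / (log₂ 6 − log₂ 5) = 18 / (2.5850 − 2.3219) = 68.432 ms/bit
  a = 381 − 68.432 × 2.3219 = 222.106 ms
Then RT(2) = 222.106 + 68.432 × log₂ 2 = 222.106 + 68.432 × 1 ≈ 290.538 ms.

290.5 ms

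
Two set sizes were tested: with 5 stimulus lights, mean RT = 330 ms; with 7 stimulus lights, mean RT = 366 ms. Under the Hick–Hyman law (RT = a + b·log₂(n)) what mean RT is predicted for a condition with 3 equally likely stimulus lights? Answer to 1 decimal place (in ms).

275.3 ms

Solve the two-equation system in a and b:
  b = (366 − 330) / (log₂ 7 − log₂ 5) = 36 / (2.8074 − 2.3219) = 74.162 ms/bit
  a = 330 − 74.162 × 2.3219 = 157.802 ms
Then RT(3) = 157.802 + 74.162 × log₂ 3 = 157.802 + 74.162 × 1.5850 ≈ 275.345 ms.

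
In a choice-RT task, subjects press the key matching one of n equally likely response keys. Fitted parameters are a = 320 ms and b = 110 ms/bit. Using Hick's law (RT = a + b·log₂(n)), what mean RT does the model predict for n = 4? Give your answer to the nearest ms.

log₂(4) = 2 bits, so RT = 320 + 110 × 2 ≈ 540.000 ms.

540 ms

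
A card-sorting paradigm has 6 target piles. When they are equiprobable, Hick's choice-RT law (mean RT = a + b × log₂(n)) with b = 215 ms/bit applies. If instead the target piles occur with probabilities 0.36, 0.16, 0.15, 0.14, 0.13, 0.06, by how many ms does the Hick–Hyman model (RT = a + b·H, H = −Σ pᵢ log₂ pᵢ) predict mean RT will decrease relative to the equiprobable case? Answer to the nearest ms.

Equiprobable entropy H₀ = log₂ 6 = 2.5850 bits.
Skewed entropy H = −Σ pᵢ log₂ pᵢ = 2.3875 bits.
ΔRT = b·(H₀ − H) = 215 × 0.1975 = 42.46 ms.

42 ms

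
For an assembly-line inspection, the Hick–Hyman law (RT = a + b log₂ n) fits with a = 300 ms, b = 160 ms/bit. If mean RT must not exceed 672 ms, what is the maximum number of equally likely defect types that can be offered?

5

Set 300 + 160·log₂ n ≤ 672 → log₂ n ≤ (672 − 300)/160 = 2.3250.
So n ≤ 2^2.3250 = 5.011; the largest integer n is 5.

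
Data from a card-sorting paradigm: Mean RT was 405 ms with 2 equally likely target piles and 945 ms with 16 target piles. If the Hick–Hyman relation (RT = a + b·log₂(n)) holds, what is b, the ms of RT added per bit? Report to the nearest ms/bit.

180 ms/bit

The slope on a log₂ axis is (945 − 405) / (4 − 1) = 180 ms/bit.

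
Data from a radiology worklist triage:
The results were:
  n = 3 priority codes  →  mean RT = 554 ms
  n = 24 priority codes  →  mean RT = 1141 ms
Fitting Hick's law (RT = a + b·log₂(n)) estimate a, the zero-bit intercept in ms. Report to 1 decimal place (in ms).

Slope: b = (1141 − 554) / (log₂ 24 − log₂ 3) = 587/3.0000 = 195.667 ms/bit.
a = RT₁ − b·log₂ n₁ = 554 − 195.667 × 1.5850 = 243.876 ms.

243.9 ms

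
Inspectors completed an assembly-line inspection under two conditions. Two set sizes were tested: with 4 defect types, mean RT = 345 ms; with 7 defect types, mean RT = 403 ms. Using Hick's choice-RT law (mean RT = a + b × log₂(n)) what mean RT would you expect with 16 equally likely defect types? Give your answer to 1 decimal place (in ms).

Solve the two-equation system in a and b:
  b = (403 − 345) / (log₂ 7 − log₂ 4) = 58 / (2.8074 − 2) = 71.840 ms/bit
  a = 345 − 71.840 × 2 = 201.321 ms
Then RT(16) = 201.321 + 71.840 × log₂ 16 = 201.321 + 71.840 × 4 ≈ 488.679 ms.

488.7 ms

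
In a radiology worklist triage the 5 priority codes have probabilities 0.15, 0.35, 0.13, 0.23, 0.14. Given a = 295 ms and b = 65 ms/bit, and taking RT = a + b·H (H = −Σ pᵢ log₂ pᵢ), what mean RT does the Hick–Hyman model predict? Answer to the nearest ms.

H = 0.15·log₂(1/0.15) + 0.35·log₂(1/0.35) + 0.13·log₂(1/0.13) + 0.23·log₂(1/0.23) + 0.14·log₂(1/0.14) = 2.2081 bits.
RT = 295 + 65 × 2.2081 = 438.52 ms.

439 ms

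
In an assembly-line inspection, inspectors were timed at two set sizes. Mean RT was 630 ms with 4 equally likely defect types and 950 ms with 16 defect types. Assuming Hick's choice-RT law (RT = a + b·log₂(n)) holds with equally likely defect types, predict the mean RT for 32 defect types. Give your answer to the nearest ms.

Fit slope and intercept:
  b = (950 − 630) / (log₂ 16 − log₂ 4) = 320 / (4 − 2) = 160 ms/bit
  a = 630 − 160 × 2 = 310 ms
Then RT(32) = 310 + 160 × log₂ 32 = 310 + 160 × 5 ≈ 1110.000 ms.

1110 ms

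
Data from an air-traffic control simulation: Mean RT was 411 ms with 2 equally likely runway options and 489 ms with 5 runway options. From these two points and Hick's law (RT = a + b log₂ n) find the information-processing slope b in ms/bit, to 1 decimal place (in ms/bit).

59.0 ms/bit

Slope: b = (489 − 411) / (log₂ 5 − log₂ 2) = 78/1.3219 = 59.005 ms/bit.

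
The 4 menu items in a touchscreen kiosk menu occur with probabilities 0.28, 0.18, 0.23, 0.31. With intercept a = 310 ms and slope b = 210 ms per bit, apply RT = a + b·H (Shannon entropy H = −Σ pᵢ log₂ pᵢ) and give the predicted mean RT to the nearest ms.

Entropy contributions −pᵢ log₂ pᵢ: 0.5142, 0.4453, 0.4877, 0.5238; sum H = 1.9710 bits.
RT = a + bH = 310 + 210·1.9710 = 723.91 ms.

724 ms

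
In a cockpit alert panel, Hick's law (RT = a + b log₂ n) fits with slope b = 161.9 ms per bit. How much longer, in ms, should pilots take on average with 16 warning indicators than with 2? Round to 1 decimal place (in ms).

Only the slope matters, since a is common to both: ΔRT = b·log₂(n₂/n₁).
log₂(16) − log₂(2) = log₂(16/2) = log₂(8) = 3.
ΔRT = 161.9 × 3.0000 = 485.700 ms.

485.7 ms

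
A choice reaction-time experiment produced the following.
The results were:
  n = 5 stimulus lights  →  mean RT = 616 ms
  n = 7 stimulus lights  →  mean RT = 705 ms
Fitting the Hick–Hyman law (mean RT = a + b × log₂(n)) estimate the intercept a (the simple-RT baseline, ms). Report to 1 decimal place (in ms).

190.3 ms

The slope on a log₂ axis is (705 − 616) / (2.8074 − 2.3219) = 183.344 ms/bit.
a = RT₁ − b·log₂ n₁ = 616 − 183.344 × 2.3219 = 190.289 ms.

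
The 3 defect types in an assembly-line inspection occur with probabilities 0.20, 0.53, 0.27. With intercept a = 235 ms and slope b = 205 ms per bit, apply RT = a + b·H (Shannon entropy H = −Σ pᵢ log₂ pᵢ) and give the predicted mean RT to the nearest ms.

534 ms

H = 0.20·log₂(1/0.20) + 0.53·log₂(1/0.53) + 0.27·log₂(1/0.27) = 1.4599 bits.
RT = 235 + 205 × 1.4599 = 534.27 ms.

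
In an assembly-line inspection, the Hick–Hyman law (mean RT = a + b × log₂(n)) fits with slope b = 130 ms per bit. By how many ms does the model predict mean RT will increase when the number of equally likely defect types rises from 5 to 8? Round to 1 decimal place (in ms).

88.1 ms

The intercept a cancels: ΔRT = b·(log₂ n₂ − log₂ n₁) = b·log₂(n₂/n₁).
log₂(8) − log₂(5) = 3 − 2.3219 = 0.6781.
ΔRT = 130 × 0.6781 = 88.149 ms.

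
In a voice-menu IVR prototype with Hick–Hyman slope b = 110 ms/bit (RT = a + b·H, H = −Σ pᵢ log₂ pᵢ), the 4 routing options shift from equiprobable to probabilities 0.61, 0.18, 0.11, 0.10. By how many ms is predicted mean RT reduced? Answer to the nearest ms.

48 ms

The RT saving is b·ΔH. Equiprobable H₀ = log₂(4) = 2.0000 bits; with the given probabilities H = 1.5628 bits.
b·(H₀ − H) = 110 × (2.0000 − 1.5628) = 48.09 ms.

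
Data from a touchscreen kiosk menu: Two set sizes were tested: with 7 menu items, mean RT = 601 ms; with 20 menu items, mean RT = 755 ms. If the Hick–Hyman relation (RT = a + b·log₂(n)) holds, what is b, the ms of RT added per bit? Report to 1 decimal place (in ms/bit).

Slope: b = (755 − 601) / (log₂ 20 − log₂ 7) = 154/1.5146 = 101.679 ms/bit.

101.7 ms/bit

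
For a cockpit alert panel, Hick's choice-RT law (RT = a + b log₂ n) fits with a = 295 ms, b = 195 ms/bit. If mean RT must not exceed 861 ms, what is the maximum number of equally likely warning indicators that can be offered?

7

Information budget: (861 − 295)/195 = 2.9026 bits, so n ≤ 2^2.9026 = 7.478 → at most 7.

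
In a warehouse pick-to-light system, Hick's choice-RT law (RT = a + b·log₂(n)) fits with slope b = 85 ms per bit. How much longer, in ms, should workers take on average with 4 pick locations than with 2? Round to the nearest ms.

Only the slope matters, since a is common to both: ΔRT = b·log₂(n₂/n₁).
log₂(4) − log₂(2) = log₂(4/2) = log₂(2) = 1.
ΔRT = 85 × 1.0000 = 85.000 ms.

85 ms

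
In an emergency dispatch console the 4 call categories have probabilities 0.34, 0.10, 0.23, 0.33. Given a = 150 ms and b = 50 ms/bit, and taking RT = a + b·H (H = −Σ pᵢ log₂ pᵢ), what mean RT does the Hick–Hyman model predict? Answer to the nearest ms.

H = 0.34·log₂(1/0.34) + 0.10·log₂(1/0.10) + 0.23·log₂(1/0.23) + 0.33·log₂(1/0.33) = 1.8769 bits.
RT = 150 + 50 × 1.8769 = 243.84 ms.

244 ms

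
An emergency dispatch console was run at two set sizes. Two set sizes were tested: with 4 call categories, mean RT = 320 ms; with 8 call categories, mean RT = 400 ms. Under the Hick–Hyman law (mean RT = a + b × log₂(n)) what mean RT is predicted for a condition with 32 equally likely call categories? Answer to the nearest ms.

RT is linear in log₂ n, so two points fix the line:
  b = (400 − 320) / (log₂ 8 − log₂ 4) = 80 / (3 − 2) = 80 ms/bit
  a = 320 − 80 × 2 = 160 ms
Then RT(32) = 160 + 80 × log₂ 32 = 160 + 80 × 5 ≈ 560.000 ms.

560 ms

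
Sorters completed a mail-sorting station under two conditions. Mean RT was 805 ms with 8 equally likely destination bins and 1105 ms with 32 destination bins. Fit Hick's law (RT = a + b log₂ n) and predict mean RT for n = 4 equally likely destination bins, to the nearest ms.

655 ms

Solve the two-equation system in a and b:
  b = (1105 − 805) / (log₂ 32 − log₂ 8) = 300 / (5 − 3) = 150 ms/bit
  a = 805 − 150 × 3 = 355 ms
Then RT(4) = 355 + 150 × log₂ 4 = 355 + 150 × 2 ≈ 655.000 ms.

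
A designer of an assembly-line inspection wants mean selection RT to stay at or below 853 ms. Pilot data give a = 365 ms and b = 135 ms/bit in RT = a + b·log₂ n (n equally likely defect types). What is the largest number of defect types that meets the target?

12

135·log₂ n ≤ 853 − 365 = 488, giving log₂ n ≤ 3.6148 and n ≤ 12.251. The largest whole number is 12.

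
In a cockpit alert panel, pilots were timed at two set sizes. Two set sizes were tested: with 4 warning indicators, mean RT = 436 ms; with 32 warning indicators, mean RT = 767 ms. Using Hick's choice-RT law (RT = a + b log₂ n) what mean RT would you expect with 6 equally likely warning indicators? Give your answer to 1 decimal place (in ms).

With log₂ n on the abscissa the relation is linear; from the two conditions:
  b = (767 − 436) / (log₂ 32 − log₂ 4) = 331 / (5 − 2) = 110.333 ms/bit
  a = 436 − 110.333 × 2 = 215.333 ms
Then RT(6) = 215.333 + 110.333 × log₂ 6 = 215.333 + 110.333 × 2.5850 ≈ 500.541 ms.

500.5 ms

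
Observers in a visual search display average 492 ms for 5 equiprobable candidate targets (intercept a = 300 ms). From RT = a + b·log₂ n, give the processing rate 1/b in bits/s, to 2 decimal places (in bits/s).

12.09 bits/s

Choice component = 492 − 300 = 192 ms over log₂(5) = 2.3219 bits.
b = 192 / 2.3219 = 82.690 ms/bit, so 1/b = 12.093 bits/s.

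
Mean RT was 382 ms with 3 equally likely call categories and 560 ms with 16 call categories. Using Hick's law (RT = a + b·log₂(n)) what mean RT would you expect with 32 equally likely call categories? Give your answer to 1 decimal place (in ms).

With log₂ n on the abscissa the relation is linear; from the two conditions:
  b = (560 − 382) / (log₂ 16 − log₂ 3) = 178 / (4 − 1.5850) = 73.705 ms/bit
  a = 382 − 73.705 × 1.5850 = 265.181 ms
Then RT(32) = 265.181 + 73.705 × log₂ 32 = 265.181 + 73.705 × 5 ≈ 633.705 ms.

633.7 ms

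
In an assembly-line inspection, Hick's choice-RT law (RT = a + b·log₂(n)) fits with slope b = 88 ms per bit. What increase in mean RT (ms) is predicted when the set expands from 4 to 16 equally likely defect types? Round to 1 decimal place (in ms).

The intercept a cancels: ΔRT = b·(log₂ n₂ − log₂ n₁) = b·log₂(n₂/n₁).
log₂(16) − log₂(4) = log₂(16/4) = log₂(4) = 2.
ΔRT = 88 × 2.0000 = 176.000 ms.

176.0 ms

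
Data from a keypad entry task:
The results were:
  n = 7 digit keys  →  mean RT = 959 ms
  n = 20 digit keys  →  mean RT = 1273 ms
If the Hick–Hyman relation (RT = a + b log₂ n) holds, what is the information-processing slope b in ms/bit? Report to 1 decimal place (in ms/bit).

207.3 ms/bit

Slope: b = (1273 − 959) / (log₂ 20 − log₂ 7) = 314/1.5146 = 207.319 ms/bit.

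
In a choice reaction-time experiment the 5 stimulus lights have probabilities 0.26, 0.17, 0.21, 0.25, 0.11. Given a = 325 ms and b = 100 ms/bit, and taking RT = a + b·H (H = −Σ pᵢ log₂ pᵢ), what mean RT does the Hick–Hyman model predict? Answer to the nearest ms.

Entropy contributions −pᵢ log₂ pᵢ: 0.5053, 0.4346, 0.4728, 0.5000, 0.3503; sum H = 2.2630 bits.
RT = a + bH = 325 + 100·2.2630 = 551.30 ms.

551 ms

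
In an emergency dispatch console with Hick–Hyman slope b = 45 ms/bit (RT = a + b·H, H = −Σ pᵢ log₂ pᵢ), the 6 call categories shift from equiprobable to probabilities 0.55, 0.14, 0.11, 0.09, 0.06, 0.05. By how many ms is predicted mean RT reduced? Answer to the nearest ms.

Equiprobable entropy H₀ = log₂ 6 = 2.5850 bits.
Skewed entropy H = −Σ pᵢ log₂ pᵢ = 1.9941 bits.
ΔRT = b·(H₀ − H) = 45 × 0.5909 = 26.59 ms.

27 ms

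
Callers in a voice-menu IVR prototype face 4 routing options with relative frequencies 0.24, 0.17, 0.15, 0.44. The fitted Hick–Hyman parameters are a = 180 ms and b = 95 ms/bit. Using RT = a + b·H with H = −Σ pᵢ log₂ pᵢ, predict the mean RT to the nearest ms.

357 ms

Entropy contributions −pᵢ log₂ pᵢ: 0.4941, 0.4346, 0.4105, 0.5211; sum H = 1.8604 bits.
RT = a + bH = 180 + 95·1.8604 = 356.74 ms.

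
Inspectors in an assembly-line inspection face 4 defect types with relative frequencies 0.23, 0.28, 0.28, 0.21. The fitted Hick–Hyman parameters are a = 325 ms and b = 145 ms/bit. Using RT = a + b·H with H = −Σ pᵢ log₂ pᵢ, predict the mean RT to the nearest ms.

H = 0.23·log₂(1/0.23) + 0.28·log₂(1/0.28) + 0.28·log₂(1/0.28) + 0.21·log₂(1/0.21) = 1.9889 bits.
RT = 325 + 145 × 1.9889 = 613.40 ms.

613 ms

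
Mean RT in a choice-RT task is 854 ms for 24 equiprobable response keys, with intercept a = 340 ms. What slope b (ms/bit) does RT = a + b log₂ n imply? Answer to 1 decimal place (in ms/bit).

112.1 ms/bit

log₂(24) = 4.5850 bits.
b = (RT − a)/log₂ n = (854 − 340) / 4.5850 = 112.106 ms/bit.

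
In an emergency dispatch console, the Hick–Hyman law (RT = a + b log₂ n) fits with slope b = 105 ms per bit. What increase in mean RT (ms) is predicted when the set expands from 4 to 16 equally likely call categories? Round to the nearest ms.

Only the slope matters, since a is common to both: ΔRT = b·log₂(n₂/n₁).
log₂(16) − log₂(4) = log₂(16/4) = log₂(4) = 2.
ΔRT = 105 × 2.0000 = 210.000 ms.

210 ms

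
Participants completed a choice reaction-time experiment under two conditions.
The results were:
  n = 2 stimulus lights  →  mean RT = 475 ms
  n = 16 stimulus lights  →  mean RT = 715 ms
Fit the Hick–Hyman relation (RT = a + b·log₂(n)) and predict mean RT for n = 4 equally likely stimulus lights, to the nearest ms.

555 ms

With log₂ n on the abscissa the relation is linear; from the two conditions:
  b = (715 − 475) / (log₂ 16 − log₂ 2) = 240 / (4 − 1) = 80 ms/bit
  a = 475 − 80 × 1 = 395 ms
Then RT(4) = 395 + 80 × log₂ 4 = 395 + 80 × 2 ≈ 555.000 ms.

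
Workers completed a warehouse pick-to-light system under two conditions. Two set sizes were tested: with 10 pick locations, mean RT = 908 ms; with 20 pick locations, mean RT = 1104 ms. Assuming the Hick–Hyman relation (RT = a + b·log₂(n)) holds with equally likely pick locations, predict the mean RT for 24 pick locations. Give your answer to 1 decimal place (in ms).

1155.6 ms

With log₂ n on the abscissa the relation is linear; from the two conditions:
  b = (1104 − 908) / (log₂ 20 − log₂ 10) = 196 / (4.3219 − 3.3219) = 196.000 ms/bit
  a = 908 − 196.000 × 3.3219 = 256.902 ms
Then RT(24) = 256.902 + 196.000 × log₂ 24 = 256.902 + 196.000 × 4.5850 ≈ 1155.555 ms.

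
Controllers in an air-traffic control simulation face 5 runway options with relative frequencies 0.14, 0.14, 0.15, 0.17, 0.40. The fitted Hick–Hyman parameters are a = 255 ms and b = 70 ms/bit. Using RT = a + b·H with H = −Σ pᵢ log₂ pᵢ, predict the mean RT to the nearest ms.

407 ms

H = 0.14·log₂(1/0.14) + 0.14·log₂(1/0.14) + 0.15·log₂(1/0.15) + 0.17·log₂(1/0.17) + 0.40·log₂(1/0.40) = 2.1681 bits.
RT = 255 + 70 × 2.1681 = 406.77 ms.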